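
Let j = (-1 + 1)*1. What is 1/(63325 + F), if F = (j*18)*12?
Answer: 1/63325 ≈ 1.5792e-5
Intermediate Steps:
j = 0 (j = 0*1 = 0)
F = 0 (F = (0*18)*12 = 0*12 = 0)
1/(63325 + F) = 1/(63325 + 0) = 1/63325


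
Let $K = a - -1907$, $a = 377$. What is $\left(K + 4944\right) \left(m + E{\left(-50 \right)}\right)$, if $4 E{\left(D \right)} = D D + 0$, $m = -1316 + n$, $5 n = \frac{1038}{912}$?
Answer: $- \frac{948651509}{190} \approx -4.9929 \cdot 10^{6}$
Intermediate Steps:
$n = \frac{173}{760}$ ($n = \frac{1038 \cdot \frac{1}{912}}{5} = \frac{1}{5} \cdot \frac{173}{152} = \frac{173}{760} \approx 0.22763$)
$K = 2284$ ($K = 377 - -1907 = 377 + 1907 = 2284$)
$m = - \frac{999987}{760}$ ($m = -1316 + \frac{173}{760} = - \frac{999987}{760} \approx -1315.8$)
$E{\left(D \right)} = \frac{D^{2}}{4}$ ($E{\left(D \right)} = \frac{D D + 0}{4} = \frac{D^{2} + 0}{4} = \frac{D^{2}}{4}$)
$\left(K + 4944\right) \left(m + E{\left(-50 \right)}\right) = \left(2284 + 4944\right) \left(- \frac{999987}{760} + \frac{\left(-50\right)^{2}}{4}\right) = 7228 \left(- \frac{999987}{760} + \frac{1}{4} \cdot 2500\right) = 7228 \left(- \frac{999987}{760} + 625\right) = 7228 \left(- \frac{524987}{760}\right) = - \frac{948651509}{190}$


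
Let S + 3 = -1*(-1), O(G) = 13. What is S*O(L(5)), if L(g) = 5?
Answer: -26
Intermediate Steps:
S = -2 (S = -3 - 1*(-1) = -3 + 1 = -2)
S*O(L(5)) = -2*13 = -26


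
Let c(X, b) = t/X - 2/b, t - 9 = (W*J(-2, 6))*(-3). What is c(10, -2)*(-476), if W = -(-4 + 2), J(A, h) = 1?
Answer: -3094/5 ≈ -618.80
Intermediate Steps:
W = 2 (W = -1*(-2) = 2)
t = 3 (t = 9 + (2*1)*(-3) = 9 + 2*(-3) = 9 - 6 = 3)
c(X, b) = -2/b + 3/X (c(X, b) = 3/X - 2/b = -2/b + 3/X)
c(10, -2)*(-476) = (-2/(-2) + 3/10)*(-476) = (-2*(-1/2) + 3*(1/10))*(-476) = (1 + 3/10)*(-476) = (13/10)*(-476) = -3094/5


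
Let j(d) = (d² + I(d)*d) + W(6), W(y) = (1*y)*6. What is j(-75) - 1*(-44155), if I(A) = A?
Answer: 55441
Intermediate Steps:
W(y) = 6*y (W(y) = y*6 = 6*y)
j(d) = 36 + 2*d² (j(d) = (d² + d*d) + 6*6 = (d² + d²) + 36 = 2*d² + 36 = 36 + 2*d²)
j(-75) - 1*(-44155) = (36 + 2*(-75)²) - 1*(-44155) = (36 + 2*5625) + 44155 = (36 + 11250) + 44155 = 11286 + 44155 = 55441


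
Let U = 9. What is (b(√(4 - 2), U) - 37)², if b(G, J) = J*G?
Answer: 1531 - 666*√2 ≈ 589.13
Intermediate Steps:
b(G, J) = G*J
(b(√(4 - 2), U) - 37)² = (√(4 - 2)*9 - 37)² = (√2*9 - 37)² = (9*√2 - 37)² = (-37 + 9*√2)²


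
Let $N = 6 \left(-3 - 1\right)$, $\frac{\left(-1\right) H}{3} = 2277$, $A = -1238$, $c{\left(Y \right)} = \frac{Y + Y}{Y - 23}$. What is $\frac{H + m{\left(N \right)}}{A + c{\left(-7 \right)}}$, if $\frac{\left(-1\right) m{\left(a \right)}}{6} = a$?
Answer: $\frac{100305}{18563} \approx 5.4035$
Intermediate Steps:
$c{\left(Y \right)} = \frac{2 Y}{-23 + Y}$
$H = -6831$ ($H = \left(-3\right) 2277 = -6831$)
$N = -24$ ($N = 6 \left(-4\right) = -24$)
$m{\left(a \right)} = - 6 a$
$\frac{H + m{\left(N \right)}}{A + c{\left(-7 \right)}} = \frac{-6831 - -144}{-1238 + 2 \left(-7\right) \frac{1}{-23 - 7}} = \frac{-6831 + 144}{-1238 + 2 \left(-7\right) \frac{1}{-30}} = - \frac{6687}{-1238 + 2 \left(-7\right) \left(- \frac{1}{30}\right)} = - \frac{6687}{-1238 + \frac{7}{15}} = - \frac{6687}{- \frac{18563}{15}} = \left(-6687\right) \left(- \frac{15}{18563}\right) = \frac{100305}{18563}$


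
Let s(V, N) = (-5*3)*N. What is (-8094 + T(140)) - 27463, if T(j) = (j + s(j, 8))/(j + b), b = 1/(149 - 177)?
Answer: -139347323/3919 ≈ -35557.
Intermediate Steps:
b = -1/28 (b = 1/(-28) = -1/28 ≈ -0.035714)
s(V, N) = -15*N
T(j) = (-120 + j)/(-1/28 + j) (T(j) = (j - 15*8)/(j - 1/28) = (j - 120)/(-1/28 + j) = (-120 + j)/(-1/28 + j))
(-8094 + T(140)) - 27463 = (-8094 + 28*(-120 + 140)/(-1 + 28*140)) - 27463 = (-8094 + 28*20/(-1 + 3920)) - 27463 = (-8094 + 28*20/3919) - 27463 = (-8094 + 28*(1/3919)*20) - 27463 = (-8094 + 560/3919) - 27463 = -31719826/3919 - 27463 = -139347323/3919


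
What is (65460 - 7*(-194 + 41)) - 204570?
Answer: -138039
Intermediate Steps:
(65460 - 7*(-194 + 41)) - 204570 = (65460 - 7*(-153)) - 204570 = (65460 + 1071) - 204570 = 66531 - 204570 = -138039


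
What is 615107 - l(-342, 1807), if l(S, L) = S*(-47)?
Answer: 599033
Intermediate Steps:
l(S, L) = -47*S
615107 - l(-342, 1807) = 615107 - (-47)*(-342) = 615107 - 1*16074 = 615107 - 16074 = 599033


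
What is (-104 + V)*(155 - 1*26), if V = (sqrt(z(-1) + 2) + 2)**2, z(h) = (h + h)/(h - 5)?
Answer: -12599 + 172*sqrt(21) ≈ -11811.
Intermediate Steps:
z(h) = 2*h/(-5 + h) (z(h) = (2*h)/(-5 + h) = 2*h/(-5 + h))
V = (2 + sqrt(21)/3)**2 (V = (sqrt(2*(-1)/(-5 - 1) + 2) + 2)**2 = (sqrt(2*(-1)/(-6) + 2) + 2)**2 = (sqrt(2*(-1)*(-1/6) + 2) + 2)**2 = (sqrt(1/3 + 2) + 2)**2 = (sqrt(7/3) + 2)**2 = (sqrt(21)/3 + 2)**2 = (2 + sqrt(21)/3)**2 ≈ 12.443)
(-104 + V)*(155 - 1*26) = (-104 + (6 + sqrt(21))**2/9)*(155 - 1*26) = (-104 + (6 + sqrt(21))**2/9)*(155 - 26) = (-104 + (6 + sqrt(21))**2/9)*129 = -13416 + 43*(6 + sqrt(21))**2/3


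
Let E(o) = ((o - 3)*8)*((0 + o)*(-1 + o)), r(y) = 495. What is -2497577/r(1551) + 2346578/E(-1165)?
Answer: -288193062876913/57117582720 ≈ -5045.6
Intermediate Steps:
E(o) = o*(-1 + o)*(-24 + 8*o) (E(o) = ((-3 + o)*8)*(o*(-1 + o)) = (-24 + 8*o)*(o*(-1 + o)) = o*(-1 + o)*(-24 + 8*o))
-2497577/r(1551) + 2346578/E(-1165) = -2497577/495 + 2346578/((8*(-1165)*(3 + (-1165)**2 - 4*(-1165)))) = -2497577*1/495 + 2346578/((8*(-1165)*(3 + 1357225 + 4660))) = -2497577/495 + 2346578/((8*(-1165)*1361888)) = -2497577/495 + 2346578/(-12692796160) = -2497577/495 + 2346578*(-1/12692796160) = -2497577/495 - 1173289/6346398080 = -288193062876913/57117582720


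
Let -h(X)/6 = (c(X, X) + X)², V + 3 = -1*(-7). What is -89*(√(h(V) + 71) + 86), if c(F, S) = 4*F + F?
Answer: -7654 - 89*I*√3385 ≈ -7654.0 - 5178.1*I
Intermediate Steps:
c(F, S) = 5*F
V = 4 (V = -3 - 1*(-7) = -3 + 7 = 4)
h(X) = -216*X² (h(X) = -6*(5*X + X)² = -6*36*X² = -216*X²)
-89*(√(h(V) + 71) + 86) = -89*(√(-216*4² + 71) + 86) = -89*(√(-216*16 + 71) + 86) = -89*(√(-3456 + 71) + 86) = -89*(√(-3385) + 86) = -89*(I*√3385 + 86) = -89*(86 + I*√3385) = -7654 - 89*I*√3385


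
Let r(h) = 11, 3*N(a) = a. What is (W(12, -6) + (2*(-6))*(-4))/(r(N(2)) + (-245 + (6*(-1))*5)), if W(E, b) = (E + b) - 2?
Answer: -13/66 ≈ -0.19697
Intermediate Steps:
N(a) = a/3
W(E, b) = -2 + E + b
(W(12, -6) + (2*(-6))*(-4))/(r(N(2)) + (-245 + (6*(-1))*5)) = ((-2 + 12 - 6) + (2*(-6))*(-4))/(11 + (-245 + (6*(-1))*5)) = (4 - 12*(-4))/(11 + (-245 - 6*5)) = (4 + 48)/(11 + (-245 - 30)) = 52/(11 - 275) = 52/(-264) = 52*(-1/264) = -13/66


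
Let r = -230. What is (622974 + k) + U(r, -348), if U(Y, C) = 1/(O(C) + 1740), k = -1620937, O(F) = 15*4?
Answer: -1796333399/1800 ≈ -9.9796e+5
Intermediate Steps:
O(F) = 60
U(Y, C) = 1/1800 (U(Y, C) = 1/(60 + 1740) = 1/1800)
(622974 + k) + U(r, -348) = (622974 - 1620937) + 1/1800 = -997963 + 1/1800 = -1796333399/1800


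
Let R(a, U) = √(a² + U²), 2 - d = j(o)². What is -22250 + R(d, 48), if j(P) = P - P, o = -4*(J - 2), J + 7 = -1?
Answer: -22250 + 2*√577 ≈ -22202.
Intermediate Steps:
J = -8 (J = -7 - 1 = -8)
o = 40 (o = -4*(-8 - 2) = -4*(-10) = 40)
j(P) = 0
d = 2 (d = 2 - 1*0² = 2 - 1*0 = 2 + 0 = 2)
R(a, U) = √(U² + a²)
-22250 + R(d, 48) = -22250 + √(48² + 2²) = -22250 + √(2304 + 4) = -22250 + √2308 = -22250 + 2*√577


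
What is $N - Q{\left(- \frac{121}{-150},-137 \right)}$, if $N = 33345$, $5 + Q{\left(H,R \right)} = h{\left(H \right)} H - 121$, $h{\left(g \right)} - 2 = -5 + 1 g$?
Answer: $\frac{753137309}{22500} \approx 33473.0$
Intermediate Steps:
$h{\left(g \right)} = -3 + g$ ($h{\left(g \right)} = 2 + \left(-5 + 1 g\right) = 2 + \left(-5 + g\right) = -3 + g$)
$Q{\left(H,R \right)} = -126 + H \left(-3 + H\right)$ ($Q{\left(H,R \right)} = -5 + \left(\left(-3 + H\right) H - 121\right) = -5 + \left(H \left(-3 + H\right) - 121\right) = -5 + \left(-121 + H \left(-3 + H\right)\right) = -126 + H \left(-3 + H\right)$)
$N - Q{\left(- \frac{121}{-150},-137 \right)} = 33345 - \left(-126 + - \frac{121}{-150} \left(-3 - \frac{121}{-150}\right)\right) = 33345 - \left(-126 + \left(-121\right) \left(- \frac{1}{150}\right) \left(-3 - - \frac{121}{150}\right)\right) = 33345 - \left(-126 + \frac{121 \left(-3 + \frac{121}{150}\right)}{150}\right) = 33345 - \left(-126 + \frac{121}{150} \left(- \frac{329}{150}\right)\right) = 33345 - \left(-126 - \frac{39809}{22500}\right) = 33345 - - \frac{2874809}{22500} = 33345 + \frac{2874809}{22500} = \frac{753137309}{22500}$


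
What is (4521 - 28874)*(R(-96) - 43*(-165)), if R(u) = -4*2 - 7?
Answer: -172419240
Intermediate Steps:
R(u) = -15 (R(u) = -8 - 7 = -15)
(4521 - 28874)*(R(-96) - 43*(-165)) = (4521 - 28874)*(-15 - 43*(-165)) = -24353*(-15 + 7095) = -24353*7080 = -172419240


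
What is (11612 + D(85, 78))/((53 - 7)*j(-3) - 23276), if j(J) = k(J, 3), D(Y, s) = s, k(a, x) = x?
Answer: -5845/11569 ≈ -0.50523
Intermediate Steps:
j(J) = 3
(11612 + D(85, 78))/((53 - 7)*j(-3) - 23276) = (11612 + 78)/((53 - 7)*3 - 23276) = 11690/(46*3 - 23276) = 11690/(138 - 23276) = 11690/(-23138) = 11690*(-1/23138) = -5845/11569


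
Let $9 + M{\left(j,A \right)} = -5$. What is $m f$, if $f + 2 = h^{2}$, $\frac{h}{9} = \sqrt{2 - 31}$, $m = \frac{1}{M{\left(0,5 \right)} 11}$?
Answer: $\frac{2351}{154} \approx 15.266$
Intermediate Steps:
$M{\left(j,A \right)} = -14$ ($M{\left(j,A \right)} = -9 - 5 = -14$)
$m = - \frac{1}{154}$ ($m = \frac{1}{\left(-14\right) 11} = \left(- \frac{1}{14}\right) \frac{1}{11} = - \frac{1}{154} \approx -0.0064935$)
$h = 9 i \sqrt{29}$ ($h = 9 \sqrt{2 - 31} = 9 \sqrt{-29} = 9 i \sqrt{29} \approx 48.466 i$)
$f = -2351$ ($f = -2 + \left(9 i \sqrt{29}\right)^{2} = -2 - 2349 = -2351$)
$m f = \left(- \frac{1}{154}\right) \left(-2351\right) = \frac{2351}{154}$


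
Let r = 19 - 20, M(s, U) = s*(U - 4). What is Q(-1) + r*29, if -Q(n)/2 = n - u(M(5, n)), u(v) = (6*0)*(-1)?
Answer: -27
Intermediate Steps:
M(s, U) = s*(-4 + U)
u(v) = 0 (u(v) = 0*(-1) = 0)
r = -1
Q(n) = -2*n (Q(n) = -2*(n - 1*0) = -2*(n + 0) = -2*n)
Q(-1) + r*29 = -2*(-1) - 1*29 = 2 - 29 = -27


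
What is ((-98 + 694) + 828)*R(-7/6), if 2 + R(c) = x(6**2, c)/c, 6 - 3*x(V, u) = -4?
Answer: -48416/7 ≈ -6916.6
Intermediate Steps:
x(V, u) = 10/3 (x(V, u) = 2 - 1/3*(-4) = 2 + 4/3 = 10/3)
R(c) = -2 + 10/(3*c)
((-98 + 694) + 828)*R(-7/6) = ((-98 + 694) + 828)*(-2 + 10/(3*((-7/6)))) = (596 + 828)*(-2 + 10/(3*((-7*1/6)))) = 1424*(-2 + 10/(3*(-7/6))) = 1424*(-2 + (10/3)*(-6/7)) = 1424*(-2 - 20/7) = 1424*(-34/7) = -48416/7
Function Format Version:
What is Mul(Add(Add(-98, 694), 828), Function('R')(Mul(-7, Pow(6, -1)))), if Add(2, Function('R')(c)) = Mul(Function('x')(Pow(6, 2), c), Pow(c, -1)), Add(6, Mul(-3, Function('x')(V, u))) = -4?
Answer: Rational(-48416, 7) ≈ -6916.6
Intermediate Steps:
Function('x')(V, u) = Rational(10, 3) (Function('x')(V, u) = Add(2, Mul(Rational(-1, 3), -4)) = Add(2, Rational(4, 3)) = Rational(10, 3))
Function('R')(c) = Add(-2, Mul(Rational(10, 3), Pow(c, -1)))
Mul(Add(Add(-98, 694), 828), Function('R')(Mul(-7, Pow(6, -1)))) = Mul(Add(Add(-98, 694), 828), Add(-2, Mul(Rational(10, 3), Pow(Mul(-7, Pow(6, -1)), -1)))) = Mul(Add(596, 828), Add(-2, Mul(Rational(10, 3), Pow(Mul(-7, Rational(1, 6)), -1)))) = Mul(1424, Add(-2, Mul(Rational(10, 3), Pow(Rational(-7, 6), -1)))) = Mul(1424, Add(-2, Mul(Rational(10, 3), Rational(-6, 7)))) = Mul(1424, Add(-2, Rational(-20, 7))) = Mul(1424, Rational(-34, 7)) = Rational(-48416, 7)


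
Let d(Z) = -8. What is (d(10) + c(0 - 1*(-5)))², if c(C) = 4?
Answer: 16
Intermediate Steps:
(d(10) + c(0 - 1*(-5)))² = (-8 + 4)² = (-4)² = 16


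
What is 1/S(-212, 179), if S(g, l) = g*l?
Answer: -1/37948 ≈ -2.6352e-5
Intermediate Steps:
1/S(-212, 179) = 1/(-212*179) = 1/(-37948) = -1/37948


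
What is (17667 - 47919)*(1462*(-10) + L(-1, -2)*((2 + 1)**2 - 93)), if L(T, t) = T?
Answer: 439743072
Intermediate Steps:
(17667 - 47919)*(1462*(-10) + L(-1, -2)*((2 + 1)**2 - 93)) = (17667 - 47919)*(1462*(-10) - ((2 + 1)**2 - 93)) = -30252*(-14620 - (3**2 - 93)) = -30252*(-14620 - (9 - 93)) = -30252*(-14620 - 1*(-84)) = -30252*(-14620 + 84) = -30252*(-14536) = 439743072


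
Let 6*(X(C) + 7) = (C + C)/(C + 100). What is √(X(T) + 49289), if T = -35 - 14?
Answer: √128181649/51 ≈ 221.99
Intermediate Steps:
T = -49
X(C) = -7 + C/(3*(100 + C)) (X(C) = -7 + ((C + C)/(C + 100))/6 = -7 + ((2*C)/(100 + C))/6 = -7 + (2*C/(100 + C))/6 = -7 + C/(3*(100 + C)))
√(X(T) + 49289) = √(20*(-105 - 1*(-49))/(3*(100 - 49)) + 49289) = √((20/3)*(-105 + 49)/51 + 49289) = √((20/3)*(1/51)*(-56) + 49289) = √(-1120/153 + 49289) = √(7540097/153) = √128181649/51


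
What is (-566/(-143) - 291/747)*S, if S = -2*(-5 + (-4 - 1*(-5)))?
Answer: 1016504/35607 ≈ 28.548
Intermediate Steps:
S = 8 (S = -2*(-5 + (-4 + 5)) = -2*(-5 + 1) = -2*(-4) = 8)
(-566/(-143) - 291/747)*S = (-566/(-143) - 291/747)*8 = (-566*(-1/143) - 291*1/747)*8 = (566/143 - 97/249)*8 = (127063/35607)*8 = 1016504/35607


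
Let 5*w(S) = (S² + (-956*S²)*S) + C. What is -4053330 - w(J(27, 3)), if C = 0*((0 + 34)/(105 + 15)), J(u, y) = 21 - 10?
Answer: -3798867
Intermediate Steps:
J(u, y) = 11
C = 0 (C = 0*(34/120) = 0*(34*(1/120)) = 0*(17/60) = 0)
w(S) = -956*S³/5 + S²/5 (w(S) = ((S² + (-956*S²)*S) + 0)/5 = ((S² - 956*S³) + 0)/5 = (S² - 956*S³)/5 = -956*S³/5 + S²/5)
-4053330 - w(J(27, 3)) = -4053330 - 11²*(1 - 956*11)/5 = -4053330 - 121*(1 - 10516)/5 = -4053330 - 121*(-10515)/5 = -4053330 - 1*(-254463) = -4053330 + 254463 = -3798867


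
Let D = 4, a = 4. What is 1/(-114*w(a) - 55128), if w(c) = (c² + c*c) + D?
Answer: -1/59232 ≈ -1.6883e-5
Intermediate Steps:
w(c) = 4 + 2*c² (w(c) = (c² + c*c) + 4 = (c² + c²) + 4 = 2*c² + 4 = 4 + 2*c²)
1/(-114*w(a) - 55128) = 1/(-114*(4 + 2*4²) - 55128) = 1/(-114*(4 + 2*16) - 55128) = 1/(-114*(4 + 32) - 55128) = 1/(-114*36 - 55128) = 1/(-4104 - 55128) = 1/(-59232) = -1/59232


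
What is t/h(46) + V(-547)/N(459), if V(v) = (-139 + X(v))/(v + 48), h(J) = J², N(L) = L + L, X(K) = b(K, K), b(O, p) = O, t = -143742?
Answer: -16461042817/242325378 ≈ -67.929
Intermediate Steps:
X(K) = K
N(L) = 2*L
V(v) = (-139 + v)/(48 + v) (V(v) = (-139 + v)/(v + 48) = (-139 + v)/(48 + v))
t/h(46) + V(-547)/N(459) = -143742/(46²) + ((-139 - 547)/(48 - 547))/((2*459)) = -143742/2116 + (-686/(-499))/918 = -143742*1/2116 - 1/499*(-686)*(1/918) = -71871/1058 + (686/499)*(1/918) = -71871/1058 + 343/229041 = -16461042817/242325378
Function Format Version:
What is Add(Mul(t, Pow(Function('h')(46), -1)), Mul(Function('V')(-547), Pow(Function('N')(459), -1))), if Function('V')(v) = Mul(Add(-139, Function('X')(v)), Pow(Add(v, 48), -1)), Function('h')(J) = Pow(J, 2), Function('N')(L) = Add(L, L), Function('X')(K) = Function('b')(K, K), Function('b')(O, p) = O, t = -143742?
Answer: Rational(-16461042817, 242325378) ≈ -67.929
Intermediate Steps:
Function('X')(K) = K
Function('N')(L) = Mul(2, L)
Function('V')(v) = Mul(Pow(Add(48, v), -1), Add(-139, v)) (Function('V')(v) = Mul(Add(-139, v), Pow(Add(v, 48), -1)) = Mul(Add(-139, v), Pow(Add(48, v), -1)) = Mul(Pow(Add(48, v), -1), Add(-139, v)))
Add(Mul(t, Pow(Function('h')(46), -1)), Mul(Function('V')(-547), Pow(Function('N')(459), -1))) = Add(Mul(-143742, Pow(Pow(46, 2), -1)), Mul(Mul(Pow(Add(48, -547), -1), Add(-139, -547)), Pow(Mul(2, 459), -1))) = Add(Mul(-143742, Pow(2116, -1)), Mul(Mul(Pow(-499, -1), -686), Pow(918, -1))) = Add(Mul(-143742, Rational(1, 2116)), Mul(Mul(Rational(-1, 499), -686), Rational(1, 918))) = Add(Rational(-71871, 1058), Mul(Rational(686, 499), Rational(1, 918))) = Add(Rational(-71871, 1058), Rational(343, 229041)) = Rational(-16461042817, 242325378)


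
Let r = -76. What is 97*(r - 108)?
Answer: -17848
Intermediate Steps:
97*(r - 108) = 97*(-76 - 108) = 97*(-184) = -17848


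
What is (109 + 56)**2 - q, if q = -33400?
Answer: 60625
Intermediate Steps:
(109 + 56)**2 - q = (109 + 56)**2 - 1*(-33400) = 165**2 + 33400 = 27225 + 33400 = 60625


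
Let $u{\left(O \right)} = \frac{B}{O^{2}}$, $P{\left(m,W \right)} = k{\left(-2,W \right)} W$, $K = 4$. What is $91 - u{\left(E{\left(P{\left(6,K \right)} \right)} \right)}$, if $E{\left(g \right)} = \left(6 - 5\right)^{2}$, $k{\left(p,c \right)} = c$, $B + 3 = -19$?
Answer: $113$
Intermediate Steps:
$B = -22$ ($B = -3 - 19 = -22$)
$P{\left(m,W \right)} = W^{2}$ ($P{\left(m,W \right)} = W W = W^{2}$)
$E{\left(g \right)} = 1$ ($E{\left(g \right)} = 1^{2} = 1$)
$u{\left(O \right)} = - \frac{22}{O^{2}}$
$91 - u{\left(E{\left(P{\left(6,K \right)} \right)} \right)} = 91 - - 22 \cdot 1^{-2} = 91 - \left(-22\right) 1 = 91 - -22 = 91 + 22 = 113$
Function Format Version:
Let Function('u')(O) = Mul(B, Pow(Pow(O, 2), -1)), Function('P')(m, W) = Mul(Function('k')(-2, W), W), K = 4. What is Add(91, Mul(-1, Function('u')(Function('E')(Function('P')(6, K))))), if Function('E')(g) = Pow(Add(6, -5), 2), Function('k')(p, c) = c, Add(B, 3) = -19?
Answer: 113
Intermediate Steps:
B = -22 (B = Add(-3, -19) = -22)
Function('P')(m, W) = Pow(W, 2) (Function('P')(m, W) = Mul(W, W) = Pow(W, 2))
Function('E')(g) = 1 (Function('E')(g) = Pow(1, 2) = 1)
Function('u')(O) = Mul(-22, Pow(O, -2)) (Function('u')(O) = Mul(-22, Pow(Pow(O, 2), -1)) = Mul(-22, Pow(O, -2)))
Add(91, Mul(-1, Function('u')(Function('E')(Function('P')(6, K))))) = Add(91, Mul(-1, Mul(-22, Pow(1, -2)))) = Add(91, Mul(-1, Mul(-22, 1))) = Add(91, Mul(-1, -22)) = Add(91, 22) = 113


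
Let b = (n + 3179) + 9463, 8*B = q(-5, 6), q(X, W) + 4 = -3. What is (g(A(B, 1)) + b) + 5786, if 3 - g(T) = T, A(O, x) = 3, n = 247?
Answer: 18675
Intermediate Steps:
q(X, W) = -7 (q(X, W) = -4 - 3 = -7)
B = -7/8 (B = (1/8)*(-7) = -7/8 ≈ -0.87500)
b = 12889 (b = (247 + 3179) + 9463 = 3426 + 9463 = 12889)
g(T) = 3 - T
(g(A(B, 1)) + b) + 5786 = ((3 - 1*3) + 12889) + 5786 = ((3 - 3) + 12889) + 5786 = (0 + 12889) + 5786 = 12889 + 5786 = 18675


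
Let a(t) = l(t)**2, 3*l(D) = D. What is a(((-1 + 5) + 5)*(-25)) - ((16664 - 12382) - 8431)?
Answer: 9774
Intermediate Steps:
l(D) = D/3
a(t) = t**2/9 (a(t) = (t/3)**2 = t**2/9)
a(((-1 + 5) + 5)*(-25)) - ((16664 - 12382) - 8431) = (((-1 + 5) + 5)*(-25))**2/9 - ((16664 - 12382) - 8431) = ((4 + 5)*(-25))**2/9 - (4282 - 8431) = (9*(-25))**2/9 - 1*(-4149) = (1/9)*(-225)**2 + 4149 = (1/9)*50625 + 4149 = 5625 + 4149 = 9774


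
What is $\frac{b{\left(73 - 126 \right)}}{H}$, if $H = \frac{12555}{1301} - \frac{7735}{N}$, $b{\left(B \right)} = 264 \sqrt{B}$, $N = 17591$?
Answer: $\frac{431562516 i \sqrt{53}}{15056555} \approx 208.67 i$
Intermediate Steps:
$H = \frac{30113110}{3269413}$ ($H = \frac{12555}{1301} - \frac{7735}{17591} = 12555 \cdot \frac{1}{1301} - \frac{1105}{2513} = \frac{12555}{1301} - \frac{1105}{2513} = \frac{30113110}{3269413} \approx 9.2106$)
$\frac{b{\left(73 - 126 \right)}}{H} = \frac{264 \sqrt{73 - 126}}{\frac{30113110}{3269413}} = 264 \sqrt{73 - 126} \cdot \frac{3269413}{30113110} = 264 \sqrt{-53} \cdot \frac{3269413}{30113110} = 264 i \sqrt{53} \cdot \frac{3269413}{30113110} = \frac{431562516 i \sqrt{53}}{15056555}$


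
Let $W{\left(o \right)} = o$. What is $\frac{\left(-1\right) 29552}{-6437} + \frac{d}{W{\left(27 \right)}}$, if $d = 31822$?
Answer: $\frac{205636118}{173799} \approx 1183.2$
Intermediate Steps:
$\frac{\left(-1\right) 29552}{-6437} + \frac{d}{W{\left(27 \right)}} = \frac{\left(-1\right) 29552}{-6437} + \frac{31822}{27} = \left(-29552\right) \left(- \frac{1}{6437}\right) + 31822 \cdot \frac{1}{27} = \frac{29552}{6437} + \frac{31822}{27} = \frac{205636118}{173799}$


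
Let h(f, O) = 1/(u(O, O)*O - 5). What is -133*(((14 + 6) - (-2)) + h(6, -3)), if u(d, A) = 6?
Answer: -67165/23 ≈ -2920.2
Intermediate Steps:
h(f, O) = 1/(-5 + 6*O) (h(f, O) = 1/(6*O - 5) = 1/(-5 + 6*O))
-133*(((14 + 6) - (-2)) + h(6, -3)) = -133*(((14 + 6) - (-2)) + 1/(-5 + 6*(-3))) = -133*((20 - 1*(-2)) + 1/(-5 - 18)) = -133*((20 + 2) + 1/(-23)) = -133*(22 - 1/23) = -133*505/23 = -67165/23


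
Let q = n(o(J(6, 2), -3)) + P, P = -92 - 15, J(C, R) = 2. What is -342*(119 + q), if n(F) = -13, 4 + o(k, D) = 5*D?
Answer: 342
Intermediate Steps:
P = -107
o(k, D) = -4 + 5*D
q = -120 (q = -13 - 107 = -120)
-342*(119 + q) = -342*(119 - 120) = -342*(-1) = 342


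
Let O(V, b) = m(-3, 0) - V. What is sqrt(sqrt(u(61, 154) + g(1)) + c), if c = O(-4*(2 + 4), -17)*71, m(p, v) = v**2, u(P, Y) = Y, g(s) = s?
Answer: sqrt(1704 + sqrt(155)) ≈ 41.430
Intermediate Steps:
O(V, b) = -V (O(V, b) = 0**2 - V = 0 - V = -V)
c = 1704 (c = -(-4)*(2 + 4)*71 = -(-4)*6*71 = -1*(-24)*71 = 24*71 = 1704)
sqrt(sqrt(u(61, 154) + g(1)) + c) = sqrt(sqrt(154 + 1) + 1704) = sqrt(sqrt(155) + 1704) = sqrt(1704 + sqrt(155))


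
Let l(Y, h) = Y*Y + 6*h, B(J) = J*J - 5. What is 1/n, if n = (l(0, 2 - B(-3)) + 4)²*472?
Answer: 1/30208 ≈ 3.3104e-5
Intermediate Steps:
B(J) = -5 + J² (B(J) = J² - 5 = -5 + J²)
l(Y, h) = Y² + 6*h
n = 30208 (n = ((0² + 6*(2 - (-5 + (-3)²))) + 4)²*472 = ((0 + 6*(2 - (-5 + 9))) + 4)²*472 = ((0 + 6*(2 - 1*4)) + 4)²*472 = ((0 + 6*(2 - 4)) + 4)²*472 = ((0 + 6*(-2)) + 4)²*472 = ((0 - 12) + 4)²*472 = (-12 + 4)²*472 = (-8)²*472 = 64*472 = 30208)
1/n = 1/30208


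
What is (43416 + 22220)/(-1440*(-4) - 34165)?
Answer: -65636/28405 ≈ -2.3107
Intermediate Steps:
(43416 + 22220)/(-1440*(-4) - 34165) = 65636/(5760 - 34165) = 65636/(-28405) = 65636*(-1/28405) = -65636/28405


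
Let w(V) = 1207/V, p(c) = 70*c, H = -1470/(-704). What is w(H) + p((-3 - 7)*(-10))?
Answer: 5569864/735 ≈ 7578.0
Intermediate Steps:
H = 735/352 (H = -1470*(-1/704) = 735/352 ≈ 2.0881)
w(H) + p((-3 - 7)*(-10)) = 1207/(735/352) + 70*((-3 - 7)*(-10)) = 1207*(352/735) + 70*(-10*(-10)) = 424864/735 + 70*100 = 424864/735 + 7000 = 5569864/735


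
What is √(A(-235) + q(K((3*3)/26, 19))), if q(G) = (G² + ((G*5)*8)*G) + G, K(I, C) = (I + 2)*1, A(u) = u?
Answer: I*√4713/26 ≈ 2.6404*I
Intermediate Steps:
K(I, C) = 2 + I (K(I, C) = (2 + I)*1 = 2 + I)
q(G) = G + 41*G² (q(G) = (G² + ((5*G)*8)*G) + G = (G² + (40*G)*G) + G = (G² + 40*G²) + G = 41*G² + G = G + 41*G²)
√(A(-235) + q(K((3*3)/26, 19))) = √(-235 + (2 + (3*3)/26)*(1 + 41*(2 + (3*3)/26))) = √(-235 + (2 + 9*(1/26))*(1 + 41*(2 + 9*(1/26)))) = √(-235 + (2 + 9/26)*(1 + 41*(2 + 9/26))) = √(-235 + 61*(1 + 41*(61/26))/26) = √(-235 + 61*(1 + 2501/26)/26) = √(-235 + (61/26)*(2527/26)) = √(-235 + 154147/676) = √(-4713/676) = I*√4713/26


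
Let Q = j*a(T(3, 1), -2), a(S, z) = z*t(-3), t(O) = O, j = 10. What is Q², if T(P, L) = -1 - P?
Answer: 3600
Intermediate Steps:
a(S, z) = -3*z (a(S, z) = z*(-3) = -3*z)
Q = 60 (Q = 10*(-3*(-2)) = 10*6 = 60)
Q² = 60² = 3600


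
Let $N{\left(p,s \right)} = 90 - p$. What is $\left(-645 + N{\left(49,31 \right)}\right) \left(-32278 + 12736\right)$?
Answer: $11803368$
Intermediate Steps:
$\left(-645 + N{\left(49,31 \right)}\right) \left(-32278 + 12736\right) = \left(-645 + \left(90 - 49\right)\right) \left(-32278 + 12736\right) = \left(-645 + \left(90 - 49\right)\right) \left(-19542\right) = \left(-645 + 41\right) \left(-19542\right) = \left(-604\right) \left(-19542\right) = 11803368$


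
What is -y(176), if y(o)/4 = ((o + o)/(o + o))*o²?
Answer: -123904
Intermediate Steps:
y(o) = 4*o² (y(o) = 4*(((o + o)/(o + o))*o²) = 4*(((2*o)/((2*o)))*o²) = 4*(((2*o)*(1/(2*o)))*o²) = 4*(1*o²) = 4*o²)
-y(176) = -4*176² = -4*30976 = -1*123904 = -123904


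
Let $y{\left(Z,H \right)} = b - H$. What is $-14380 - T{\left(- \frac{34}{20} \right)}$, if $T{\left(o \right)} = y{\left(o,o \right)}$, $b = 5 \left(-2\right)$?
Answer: $- \frac{143717}{10} \approx -14372.0$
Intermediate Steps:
$b = -10$
$y{\left(Z,H \right)} = -10 - H$
$T{\left(o \right)} = -10 - o$
$-14380 - T{\left(- \frac{34}{20} \right)} = -14380 - \left(-10 - - \frac{34}{20}\right) = -14380 - \left(-10 - \left(-34\right) \frac{1}{20}\right) = -14380 - \left(-10 - - \frac{17}{10}\right) = -14380 - \left(-10 + \frac{17}{10}\right) = -14380 - - \frac{83}{10} = -14380 + \frac{83}{10} = - \frac{143717}{10}$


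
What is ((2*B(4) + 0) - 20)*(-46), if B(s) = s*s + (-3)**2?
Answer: -1380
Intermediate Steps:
B(s) = 9 + s**2 (B(s) = s**2 + 9 = 9 + s**2)
((2*B(4) + 0) - 20)*(-46) = ((2*(9 + 4**2) + 0) - 20)*(-46) = ((2*(9 + 16) + 0) - 20)*(-46) = ((2*25 + 0) - 20)*(-46) = ((50 + 0) - 20)*(-46) = (50 - 20)*(-46) = 30*(-46) = -1380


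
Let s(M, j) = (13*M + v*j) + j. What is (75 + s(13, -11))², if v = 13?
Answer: 8100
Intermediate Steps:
s(M, j) = 13*M + 14*j (s(M, j) = (13*M + 13*j) + j = 13*M + 14*j)
(75 + s(13, -11))² = (75 + (13*13 + 14*(-11)))² = (75 + (169 - 154))² = (75 + 15)² = 90² = 8100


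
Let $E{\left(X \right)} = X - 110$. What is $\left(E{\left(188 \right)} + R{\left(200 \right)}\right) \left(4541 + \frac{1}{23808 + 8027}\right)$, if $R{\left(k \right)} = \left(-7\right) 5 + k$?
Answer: $\frac{35128744848}{31835} \approx 1.1035 \cdot 10^{6}$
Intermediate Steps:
$E{\left(X \right)} = -110 + X$
$R{\left(k \right)} = -35 + k$
$\left(E{\left(188 \right)} + R{\left(200 \right)}\right) \left(4541 + \frac{1}{23808 + 8027}\right) = \left(\left(-110 + 188\right) + \left(-35 + 200\right)\right) \left(4541 + \frac{1}{23808 + 8027}\right) = \left(78 + 165\right) \left(4541 + \frac{1}{31835}\right) = 243 \left(4541 + \frac{1}{31835}\right) = 243 \cdot \frac{144562736}{31835} = \frac{35128744848}{31835}$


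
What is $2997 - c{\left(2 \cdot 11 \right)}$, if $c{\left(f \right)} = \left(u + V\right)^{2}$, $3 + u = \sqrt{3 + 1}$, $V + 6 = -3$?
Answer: $2897$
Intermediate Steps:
$V = -9$ ($V = -6 - 3 = -9$)
$u = -1$ ($u = -3 + \sqrt{3 + 1} = -3 + \sqrt{4} = -3 + 2 = -1$)
$c{\left(f \right)} = 100$ ($c{\left(f \right)} = \left(-1 - 9\right)^{2} = \left(-10\right)^{2} = 100$)
$2997 - c{\left(2 \cdot 11 \right)} = 2997 - 100 = 2897$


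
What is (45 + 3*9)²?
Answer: 5184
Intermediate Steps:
(45 + 3*9)² = (45 + 27)² = 72² = 5184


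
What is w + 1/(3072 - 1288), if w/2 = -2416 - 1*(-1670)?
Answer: -2661727/1784 ≈ -1492.0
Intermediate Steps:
w = -1492 (w = 2*(-2416 - 1*(-1670)) = 2*(-2416 + 1670) = 2*(-746) = -1492)
w + 1/(3072 - 1288) = -1492 + 1/(3072 - 1288) = -1492 + 1/1784 = -2661727/1784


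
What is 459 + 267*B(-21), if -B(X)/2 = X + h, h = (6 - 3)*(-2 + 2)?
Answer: 11673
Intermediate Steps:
h = 0 (h = 3*0 = 0)
B(X) = -2*X (B(X) = -2*(X + 0) = -2*X)
459 + 267*B(-21) = 459 + 267*(-2*(-21)) = 459 + 267*42 = 459 + 11214 = 11673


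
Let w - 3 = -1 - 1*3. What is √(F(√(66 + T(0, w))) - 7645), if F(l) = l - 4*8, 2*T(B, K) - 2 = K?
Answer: √(-30708 + 2*√266)/2 ≈ 87.572*I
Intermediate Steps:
w = -1 (w = 3 + (-1 - 1*3) = 3 + (-1 - 3) = 3 - 4 = -1)
T(B, K) = 1 + K/2
F(l) = -32 + l (F(l) = l - 32 = -32 + l)
√(F(√(66 + T(0, w))) - 7645) = √((-32 + √(66 + (1 + (½)*(-1)))) - 7645) = √((-32 + √(66 + (1 - ½))) - 7645) = √((-32 + √(66 + ½)) - 7645) = √((-32 + √(133/2)) - 7645) = √((-32 + √266/2) - 7645) = √(-7677 + √266/2)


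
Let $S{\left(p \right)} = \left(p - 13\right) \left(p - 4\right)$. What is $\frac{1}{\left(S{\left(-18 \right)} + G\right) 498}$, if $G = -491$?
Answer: $\frac{1}{95118} \approx 1.0513 \cdot 10^{-5}$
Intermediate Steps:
$S{\left(p \right)} = \left(-13 + p\right) \left(-4 + p\right)$
$\frac{1}{\left(S{\left(-18 \right)} + G\right) 498} = \frac{1}{\left(\left(52 + \left(-18\right)^{2} - -306\right) - 491\right) 498} = \frac{1}{\left(\left(52 + 324 + 306\right) - 491\right) 498} = \frac{1}{\left(682 - 491\right) 498} = \frac{1}{191 \cdot 498} = \frac{1}{95118}$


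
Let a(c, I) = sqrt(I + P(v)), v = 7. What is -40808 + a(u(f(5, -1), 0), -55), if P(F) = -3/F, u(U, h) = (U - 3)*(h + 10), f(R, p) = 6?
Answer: -40808 + 2*I*sqrt(679)/7 ≈ -40808.0 + 7.445*I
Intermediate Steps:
u(U, h) = (-3 + U)*(10 + h)
a(c, I) = sqrt(-3/7 + I) (a(c, I) = sqrt(I - 3/7) = sqrt(-3/7 + I))
-40808 + a(u(f(5, -1), 0), -55) = -40808 + sqrt(-21 + 49*(-55))/7 = -40808 + sqrt(-21 - 2695)/7 = -40808 + sqrt(-2716)/7 = -40808 + (2*I*sqrt(679))/7 = -40808 + 2*I*sqrt(679)/7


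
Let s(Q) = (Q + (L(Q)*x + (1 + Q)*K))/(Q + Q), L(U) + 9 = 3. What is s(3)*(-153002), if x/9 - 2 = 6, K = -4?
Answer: 34042945/3 ≈ 1.1348e+7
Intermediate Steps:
L(U) = -6 (L(U) = -9 + 3 = -6)
x = 72 (x = 18 + 9*6 = 18 + 54 = 72)
s(Q) = (-436 - 3*Q)/(2*Q) (s(Q) = (Q + (-6*72 + (1 + Q)*(-4)))/(Q + Q) = (Q + (-432 + (-4 - 4*Q)))/((2*Q)) = (Q + (-436 - 4*Q))*(1/(2*Q)) = (-436 - 3*Q)*(1/(2*Q)) = (-436 - 3*Q)/(2*Q))
s(3)*(-153002) = (-3/2 - 218/3)*(-153002) = -445/6*(-153002) = 34042945/3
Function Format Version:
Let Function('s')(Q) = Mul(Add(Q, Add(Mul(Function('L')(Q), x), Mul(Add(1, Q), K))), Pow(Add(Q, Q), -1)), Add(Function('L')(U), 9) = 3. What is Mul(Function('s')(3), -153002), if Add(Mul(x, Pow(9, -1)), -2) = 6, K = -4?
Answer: Rational(34042945, 3) ≈ 1.1348e+7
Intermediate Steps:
Function('L')(U) = -6 (Function('L')(U) = Add(-9, 3) = -6)
x = 72 (x = Add(18, Mul(9, 6)) = Add(18, 54) = 72)
Function('s')(Q) = Mul(Rational(1, 2), Pow(Q, -1), Add(-436, Mul(-3, Q))) (Function('s')(Q) = Mul(Add(Q, Add(Mul(-6, 72), Mul(Add(1, Q), -4))), Pow(Add(Q, Q), -1)) = Mul(Add(Q, Add(-432, Add(-4, Mul(-4, Q)))), Pow(Mul(2, Q), -1)) = Mul(Add(Q, Add(-436, Mul(-4, Q))), Mul(Rational(1, 2), Pow(Q, -1))) = Mul(Add(-436, Mul(-3, Q)), Mul(Rational(1, 2), Pow(Q, -1))) = Mul(Rational(1, 2), Pow(Q, -1), Add(-436, Mul(-3, Q))))
Mul(Function('s')(3), -153002) = Mul(Add(Rational(-3, 2), Mul(-218, Pow(3, -1))), -153002) = Mul(Add(Rational(-3, 2), Mul(-218, Rational(1, 3))), -153002) = Mul(Add(Rational(-3, 2), Rational(-218, 3)), -153002) = Mul(Rational(-445, 6), -153002) = Rational(34042945, 3)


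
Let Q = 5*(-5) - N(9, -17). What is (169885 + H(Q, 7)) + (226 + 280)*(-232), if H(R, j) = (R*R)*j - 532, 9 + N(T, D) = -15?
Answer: 51968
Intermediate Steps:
N(T, D) = -24 (N(T, D) = -9 - 15 = -24)
Q = -1 (Q = 5*(-5) - 1*(-24) = -25 + 24 = -1)
H(R, j) = -532 + j*R² (H(R, j) = R²*j - 532 = j*R² - 532 = -532 + j*R²)
(169885 + H(Q, 7)) + (226 + 280)*(-232) = (169885 + (-532 + 7*(-1)²)) + (226 + 280)*(-232) = (169885 + (-532 + 7*1)) + 506*(-232) = (169885 + (-532 + 7)) - 117392 = (169885 - 525) - 117392 = 169360 - 117392 = 51968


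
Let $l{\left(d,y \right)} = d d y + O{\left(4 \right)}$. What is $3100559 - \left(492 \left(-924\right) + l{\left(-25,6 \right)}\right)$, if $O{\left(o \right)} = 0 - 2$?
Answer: $3551419$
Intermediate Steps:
$O{\left(o \right)} = -2$
$l{\left(d,y \right)} = -2 + y d^{2}$ ($l{\left(d,y \right)} = d d y - 2 = d^{2} y - 2 = y d^{2} - 2 = -2 + y d^{2}$)
$3100559 - \left(492 \left(-924\right) + l{\left(-25,6 \right)}\right) = 3100559 - \left(492 \left(-924\right) - \left(2 - 6 \left(-25\right)^{2}\right)\right) = 3100559 - \left(-454608 + \left(-2 + 6 \cdot 625\right)\right) = 3100559 - \left(-454608 + \left(-2 + 3750\right)\right) = 3100559 - \left(-454608 + 3748\right) = 3100559 - -450860 = 3100559 + 450860 = 3551419$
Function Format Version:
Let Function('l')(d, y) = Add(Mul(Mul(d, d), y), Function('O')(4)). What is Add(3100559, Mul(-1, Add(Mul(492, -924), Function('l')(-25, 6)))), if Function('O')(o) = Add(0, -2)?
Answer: 3551419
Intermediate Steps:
Function('O')(o) = -2
Function('l')(d, y) = Add(-2, Mul(y, Pow(d, 2))) (Function('l')(d, y) = Add(Mul(Mul(d, d), y), -2) = Add(Mul(Pow(d, 2), y), -2) = Add(Mul(y, Pow(d, 2)), -2) = Add(-2, Mul(y, Pow(d, 2))))
Add(3100559, Mul(-1, Add(Mul(492, -924), Function('l')(-25, 6)))) = Add(3100559, Mul(-1, Add(Mul(492, -924), Add(-2, Mul(6, Pow(-25, 2)))))) = Add(3100559, Mul(-1, Add(-454608, Add(-2, Mul(6, 625))))) = Add(3100559, Mul(-1, Add(-454608, Add(-2, 3750)))) = Add(3100559, Mul(-1, Add(-454608, 3748))) = Add(3100559, Mul(-1, -450860)) = Add(3100559, 450860) = 3551419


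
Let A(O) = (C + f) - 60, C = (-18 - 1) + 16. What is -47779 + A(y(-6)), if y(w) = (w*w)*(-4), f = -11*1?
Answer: -47853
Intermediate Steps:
f = -11
C = -3 (C = -19 + 16 = -3)
y(w) = -4*w² (y(w) = w²*(-4) = -4*w²)
A(O) = -74 (A(O) = (-3 - 11) - 60 = -14 - 60 = -74)
-47779 + A(y(-6)) = -47779 - 74 = -47853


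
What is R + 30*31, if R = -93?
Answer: 837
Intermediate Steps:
R + 30*31 = -93 + 30*31 = -93 + 930 = 837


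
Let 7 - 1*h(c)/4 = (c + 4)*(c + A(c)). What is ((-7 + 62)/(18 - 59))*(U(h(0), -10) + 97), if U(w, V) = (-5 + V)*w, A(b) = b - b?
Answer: 17765/41 ≈ 433.29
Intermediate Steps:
A(b) = 0
h(c) = 28 - 4*c*(4 + c) (h(c) = 28 - 4*(c + 4)*(c + 0) = 28 - 4*(4 + c)*c = 28 - 4*c*(4 + c))
U(w, V) = w*(-5 + V)
((-7 + 62)/(18 - 59))*(U(h(0), -10) + 97) = ((-7 + 62)/(18 - 59))*((28 - 16*0 - 4*0**2)*(-5 - 10) + 97) = (55/(-41))*((28 + 0 - 4*0)*(-15) + 97) = (55*(-1/41))*((28 + 0 + 0)*(-15) + 97) = -55*(28*(-15) + 97)/41 = -55*(-420 + 97)/41 = -55/41*(-323) = 17765/41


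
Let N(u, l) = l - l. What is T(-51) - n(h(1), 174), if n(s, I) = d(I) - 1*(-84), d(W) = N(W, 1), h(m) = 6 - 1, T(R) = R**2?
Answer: 2517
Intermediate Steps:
N(u, l) = 0
h(m) = 5
d(W) = 0
n(s, I) = 84 (n(s, I) = 0 - 1*(-84) = 0 + 84 = 84)
T(-51) - n(h(1), 174) = (-51)**2 - 1*84 = 2601 - 84 = 2517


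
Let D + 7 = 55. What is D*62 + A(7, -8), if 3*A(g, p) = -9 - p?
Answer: 8927/3 ≈ 2975.7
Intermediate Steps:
A(g, p) = -3 - p/3 (A(g, p) = (-9 - p)/3 = -3 - p/3)
D = 48 (D = -7 + 55 = 48)
D*62 + A(7, -8) = 48*62 + (-3 - ⅓*(-8)) = 2976 + (-3 + 8/3) = 2976 - ⅓ = 8927/3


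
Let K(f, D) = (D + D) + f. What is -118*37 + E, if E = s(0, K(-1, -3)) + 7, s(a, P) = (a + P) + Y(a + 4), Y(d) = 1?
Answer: -4365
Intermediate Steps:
K(f, D) = f + 2*D (K(f, D) = 2*D + f = f + 2*D)
s(a, P) = 1 + P + a (s(a, P) = (a + P) + 1 = (P + a) + 1 = 1 + P + a)
E = 1 (E = (1 + (-1 + 2*(-3)) + 0) + 7 = (1 + (-1 - 6) + 0) + 7 = (1 - 7 + 0) + 7 = -6 + 7 = 1)
-118*37 + E = -118*37 + 1 = -4366 + 1 = -4365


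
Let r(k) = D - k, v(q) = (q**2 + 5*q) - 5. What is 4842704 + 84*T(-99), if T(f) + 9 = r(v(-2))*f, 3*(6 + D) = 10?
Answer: 4772648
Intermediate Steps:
D = -8/3 (D = -6 + (1/3)*10 = -6 + 10/3 = -8/3 ≈ -2.6667)
v(q) = -5 + q**2 + 5*q
r(k) = -8/3 - k
T(f) = -9 + 25*f/3 (T(f) = -9 + (-8/3 - (-5 + (-2)**2 + 5*(-2)))*f = -9 + (-8/3 - (-5 + 4 - 10))*f = -9 + (-8/3 - 1*(-11))*f = -9 + (-8/3 + 11)*f = -9 + 25*f/3)
4842704 + 84*T(-99) = 4842704 + 84*(-9 + (25/3)*(-99)) = 4842704 + 84*(-9 - 825) = 4842704 + 84*(-834) = 4842704 - 70056 = 4772648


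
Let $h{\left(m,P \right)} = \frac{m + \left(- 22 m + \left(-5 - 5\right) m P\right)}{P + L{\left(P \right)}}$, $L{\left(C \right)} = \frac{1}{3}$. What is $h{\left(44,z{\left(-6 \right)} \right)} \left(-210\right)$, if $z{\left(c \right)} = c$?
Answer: $\frac{1081080}{17} \approx 63593.0$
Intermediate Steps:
$L{\left(C \right)} = \frac{1}{3}$
$h{\left(m,P \right)} = \frac{- 21 m - 10 P m}{\frac{1}{3} + P}$ ($h{\left(m,P \right)} = \frac{m + \left(- 22 m + \left(-5 - 5\right) m P\right)}{P + \frac{1}{3}} = \frac{m + \left(- 22 m + \left(-5 - 5\right) m P\right)}{\frac{1}{3} + P} = \frac{m + \left(- 22 m + - 10 m P\right)}{\frac{1}{3} + P} = \frac{m - \left(22 m + 10 P m\right)}{\frac{1}{3} + P} = \frac{- 21 m - 10 P m}{\frac{1}{3} + P}$)
$h{\left(44,z{\left(-6 \right)} \right)} \left(-210\right) = \left(-3\right) 44 \frac{1}{1 + 3 \left(-6\right)} \left(21 + 10 \left(-6\right)\right) \left(-210\right) = \left(-3\right) 44 \frac{1}{1 - 18} \left(21 - 60\right) \left(-210\right) = \left(-3\right) 44 \frac{1}{-17} \left(-39\right) \left(-210\right) = \left(-3\right) 44 \left(- \frac{1}{17}\right) \left(-39\right) \left(-210\right) = \left(- \frac{5148}{17}\right) \left(-210\right) = \frac{1081080}{17}$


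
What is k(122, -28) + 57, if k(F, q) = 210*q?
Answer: -5823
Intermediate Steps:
k(122, -28) + 57 = 210*(-28) + 57 = -5880 + 57 = -5823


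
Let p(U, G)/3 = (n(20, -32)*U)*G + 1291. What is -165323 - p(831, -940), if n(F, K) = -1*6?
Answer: -14229716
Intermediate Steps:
n(F, K) = -6
p(U, G) = 3873 - 18*G*U (p(U, G) = 3*((-6*U)*G + 1291) = 3*(-6*G*U + 1291) = 3*(1291 - 6*G*U) = 3873 - 18*G*U)
-165323 - p(831, -940) = -165323 - (3873 - 18*(-940)*831) = -165323 - (3873 + 14060520) = -165323 - 1*14064393 = -165323 - 14064393 = -14229716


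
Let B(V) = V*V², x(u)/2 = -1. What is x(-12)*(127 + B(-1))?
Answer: -252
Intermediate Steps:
x(u) = -2 (x(u) = 2*(-1) = -2)
B(V) = V³
x(-12)*(127 + B(-1)) = -2*(127 + (-1)³) = -2*(127 - 1) = -2*126 = -252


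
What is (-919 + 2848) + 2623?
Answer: 4552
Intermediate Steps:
(-919 + 2848) + 2623 = 1929 + 2623 = 4552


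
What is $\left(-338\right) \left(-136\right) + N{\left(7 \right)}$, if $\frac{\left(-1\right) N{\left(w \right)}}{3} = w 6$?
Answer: $45842$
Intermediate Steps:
$N{\left(w \right)} = - 18 w$ ($N{\left(w \right)} = - 3 w 6 = - 3 \cdot 6 w = - 18 w$)
$\left(-338\right) \left(-136\right) + N{\left(7 \right)} = \left(-338\right) \left(-136\right) - 126 = 45968 - 126 = 45842$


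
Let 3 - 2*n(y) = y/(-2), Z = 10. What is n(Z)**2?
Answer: 16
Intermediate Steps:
n(y) = 3/2 + y/4 (n(y) = 3/2 - y/(2*(-2)) = 3/2 - y*(-1)/(2*2) = 3/2 - (-1)*y/4 = 3/2 + y/4)
n(Z)**2 = (3/2 + (1/4)*10)**2 = (3/2 + 5/2)**2 = 4**2 = 16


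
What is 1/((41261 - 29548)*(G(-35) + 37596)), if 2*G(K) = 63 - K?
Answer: 1/440935885 ≈ 2.2679e-9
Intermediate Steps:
G(K) = 63/2 - K/2 (G(K) = (63 - K)/2 = 63/2 - K/2)
1/((41261 - 29548)*(G(-35) + 37596)) = 1/((41261 - 29548)*((63/2 - ½*(-35)) + 37596)) = 1/(11713*((63/2 + 35/2) + 37596)) = 1/(11713*(49 + 37596)) = 1/(11713*37645) = 1/440935885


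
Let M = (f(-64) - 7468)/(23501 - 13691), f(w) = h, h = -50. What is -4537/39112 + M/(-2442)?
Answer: -9032868227/78080654520 ≈ -0.11569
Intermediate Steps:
f(w) = -50
M = -1253/1635 (M = (-50 - 7468)/(23501 - 13691) = -7518/9810 = -7518*1/9810 = -1253/1635 ≈ -0.76636)
-4537/39112 + M/(-2442) = -4537/39112 - 1253/1635/(-2442) = -4537*1/39112 - 1253/1635*(-1/2442) = -4537/39112 + 1253/3992670 = -9032868227/78080654520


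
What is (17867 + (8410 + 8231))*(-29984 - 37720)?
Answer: -2336329632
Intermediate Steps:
(17867 + (8410 + 8231))*(-29984 - 37720) = (17867 + 16641)*(-67704) = 34508*(-67704) = -2336329632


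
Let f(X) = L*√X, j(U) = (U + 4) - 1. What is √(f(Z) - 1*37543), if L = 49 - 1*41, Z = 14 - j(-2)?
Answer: √(-37543 + 8*√13) ≈ 193.69*I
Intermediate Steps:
j(U) = 3 + U (j(U) = (4 + U) - 1 = 3 + U)
Z = 13 (Z = 14 - (3 - 2) = 14 - 1*1 = 14 - 1 = 13)
L = 8 (L = 49 - 41 = 8)
f(X) = 8*√X
√(f(Z) - 1*37543) = √(8*√13 - 1*37543) = √(8*√13 - 37543) = √(-37543 + 8*√13)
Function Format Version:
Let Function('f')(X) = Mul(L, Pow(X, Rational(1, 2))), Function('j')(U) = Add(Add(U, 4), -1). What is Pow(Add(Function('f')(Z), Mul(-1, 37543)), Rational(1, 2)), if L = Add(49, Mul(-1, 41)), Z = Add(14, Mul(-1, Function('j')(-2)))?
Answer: Pow(Add(-37543, Mul(8, Pow(13, Rational(1, 2)))), Rational(1, 2)) ≈ Mul(193.69, I)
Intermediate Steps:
Function('j')(U) = Add(3, U) (Function('j')(U) = Add(Add(4, U), -1) = Add(3, U))
Z = 13 (Z = Add(14, Mul(-1, Add(3, -2))) = Add(14, Mul(-1, 1)) = Add(14, -1) = 13)
L = 8 (L = Add(49, -41) = 8)
Function('f')(X) = Mul(8, Pow(X, Rational(1, 2)))
Pow(Add(Function('f')(Z), Mul(-1, 37543)), Rational(1, 2)) = Pow(Add(Mul(8, Pow(13, Rational(1, 2))), Mul(-1, 37543)), Rational(1, 2)) = Pow(Add(Mul(8, Pow(13, Rational(1, 2))), -37543), Rational(1, 2)) = Pow(Add(-37543, Mul(8, Pow(13, Rational(1, 2)))), Rational(1, 2))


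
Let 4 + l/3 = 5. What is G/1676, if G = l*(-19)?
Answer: -57/1676 ≈ -0.034010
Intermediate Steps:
l = 3 (l = -12 + 3*5 = -12 + 15 = 3)
G = -57 (G = 3*(-19) = -57)
G/1676 = -57/1676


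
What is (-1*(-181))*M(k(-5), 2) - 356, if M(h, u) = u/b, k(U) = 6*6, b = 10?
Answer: -1599/5 ≈ -319.80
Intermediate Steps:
k(U) = 36
M(h, u) = u/10
(-1*(-181))*M(k(-5), 2) - 356 = (-1*(-181))*((⅒)*2) - 356 = 181*(⅕) - 356 = 181/5 - 356 = -1599/5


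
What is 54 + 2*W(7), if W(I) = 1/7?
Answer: 380/7 ≈ 54.286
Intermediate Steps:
W(I) = ⅐
54 + 2*W(7) = 54 + 2*(⅐) = 54 + 2/7 = 380/7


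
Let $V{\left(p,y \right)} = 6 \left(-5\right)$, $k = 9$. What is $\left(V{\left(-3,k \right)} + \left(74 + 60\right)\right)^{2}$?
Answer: $10816$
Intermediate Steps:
$V{\left(p,y \right)} = -30$
$\left(V{\left(-3,k \right)} + \left(74 + 60\right)\right)^{2} = \left(-30 + \left(74 + 60\right)\right)^{2} = \left(-30 + 134\right)^{2} = 104^{2} = 10816$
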